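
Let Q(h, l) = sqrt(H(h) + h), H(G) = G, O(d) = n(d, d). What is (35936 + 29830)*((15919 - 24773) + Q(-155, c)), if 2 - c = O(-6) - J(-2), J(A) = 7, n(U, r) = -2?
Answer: -582292164 + 65766*I*sqrt(310) ≈ -5.8229e+8 + 1.1579e+6*I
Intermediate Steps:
O(d) = -2
c = 11 (c = 2 - (-2 - 1*7) = 2 - (-2 - 7) = 2 - 1*(-9) = 2 + 9 = 11)
Q(h, l) = sqrt(2)*sqrt(h) (Q(h, l) = sqrt(h + h) = sqrt(2*h) = sqrt(2)*sqrt(h))
(35936 + 29830)*((15919 - 24773) + Q(-155, c)) = (35936 + 29830)*((15919 - 24773) + sqrt(2)*sqrt(-155)) = 65766*(-8854 + sqrt(2)*(I*sqrt(155))) = 65766*(-8854 + I*sqrt(310)) = -582292164 + 65766*I*sqrt(310)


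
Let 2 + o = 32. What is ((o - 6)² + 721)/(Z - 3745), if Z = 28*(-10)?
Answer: -1297/4025 ≈ -0.32224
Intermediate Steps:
o = 30 (o = -2 + 32 = 30)
Z = -280
((o - 6)² + 721)/(Z - 3745) = ((30 - 6)² + 721)/(-280 - 3745) = (24² + 721)/(-4025) = (576 + 721)*(-1/4025) = 1297*(-1/4025) = -1297/4025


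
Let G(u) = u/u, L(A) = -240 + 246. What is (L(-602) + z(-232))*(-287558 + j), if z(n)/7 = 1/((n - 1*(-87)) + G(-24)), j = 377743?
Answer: 77288545/144 ≈ 5.3673e+5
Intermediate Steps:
L(A) = 6
G(u) = 1
z(n) = 7/(88 + n) (z(n) = 7/((n - 1*(-87)) + 1) = 7/((n + 87) + 1) = 7/((87 + n) + 1) = 7/(88 + n))
(L(-602) + z(-232))*(-287558 + j) = (6 + 7/(88 - 232))*(-287558 + 377743) = (6 + 7/(-144))*90185 = (6 + 7*(-1/144))*90185 = (6 - 7/144)*90185 = (857/144)*90185 = 77288545/144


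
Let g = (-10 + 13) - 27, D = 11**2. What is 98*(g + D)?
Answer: 9506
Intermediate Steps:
D = 121
g = -24 (g = 3 - 27 = -24)
98*(g + D) = 98*(-24 + 121) = 98*97 = 9506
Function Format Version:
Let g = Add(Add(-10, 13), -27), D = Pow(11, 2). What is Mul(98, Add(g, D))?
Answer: 9506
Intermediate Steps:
D = 121
g = -24 (g = Add(3, -27) = -24)
Mul(98, Add(g, D)) = Mul(98, Add(-24, 121)) = Mul(98, 97) = 9506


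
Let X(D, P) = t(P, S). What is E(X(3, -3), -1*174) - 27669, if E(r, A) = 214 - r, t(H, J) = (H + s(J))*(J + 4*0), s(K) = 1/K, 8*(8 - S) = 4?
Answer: -54867/2 ≈ -27434.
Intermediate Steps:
S = 15/2 (S = 8 - 1/8*4 = 8 - 1/2 = 15/2 ≈ 7.5000)
t(H, J) = J*(H + 1/J) (t(H, J) = (H + 1/J)*(J + 4*0) = (H + 1/J)*(J + 0) = (H + 1/J)*J = J*(H + 1/J))
X(D, P) = 1 + 15*P/2 (X(D, P) = 1 + P*(15/2) = 1 + 15*P/2)
E(X(3, -3), -1*174) - 27669 = (214 - (1 + (15/2)*(-3))) - 27669 = (214 - (1 - 45/2)) - 27669 = (214 - 1*(-43/2)) - 27669 = (214 + 43/2) - 27669 = 471/2 - 27669 = -54867/2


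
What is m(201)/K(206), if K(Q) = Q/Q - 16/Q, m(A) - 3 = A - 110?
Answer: 9682/95 ≈ 101.92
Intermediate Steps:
m(A) = -107 + A (m(A) = 3 + (A - 110) = 3 + (-110 + A) = -107 + A)
K(Q) = 1 - 16/Q
m(201)/K(206) = (-107 + 201)/(((-16 + 206)/206)) = 94/(((1/206)*190)) = 94/(95/103) = 94*(103/95) = 9682/95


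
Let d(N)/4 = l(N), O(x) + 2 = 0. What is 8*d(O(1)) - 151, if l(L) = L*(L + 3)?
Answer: -215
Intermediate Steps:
O(x) = -2 (O(x) = -2 + 0 = -2)
l(L) = L*(3 + L)
d(N) = 4*N*(3 + N) (d(N) = 4*(N*(3 + N)) = 4*N*(3 + N))
8*d(O(1)) - 151 = 8*(4*(-2)*(3 - 2)) - 151 = 8*(4*(-2)*1) - 151 = 8*(-8) - 151 = -64 - 151 = -215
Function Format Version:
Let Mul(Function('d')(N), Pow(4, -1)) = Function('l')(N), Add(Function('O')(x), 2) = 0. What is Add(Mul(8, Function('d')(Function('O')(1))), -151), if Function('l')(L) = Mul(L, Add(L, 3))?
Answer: -215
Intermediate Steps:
Function('O')(x) = -2 (Function('O')(x) = Add(-2, 0) = -2)
Function('l')(L) = Mul(L, Add(3, L))
Function('d')(N) = Mul(4, N, Add(3, N)) (Function('d')(N) = Mul(4, Mul(N, Add(3, N))) = Mul(4, N, Add(3, N)))
Add(Mul(8, Function('d')(Function('O')(1))), -151) = Add(Mul(8, Mul(4, -2, Add(3, -2))), -151) = Add(Mul(8, Mul(4, -2, 1)), -151) = Add(Mul(8, -8), -151) = Add(-64, -151) = -215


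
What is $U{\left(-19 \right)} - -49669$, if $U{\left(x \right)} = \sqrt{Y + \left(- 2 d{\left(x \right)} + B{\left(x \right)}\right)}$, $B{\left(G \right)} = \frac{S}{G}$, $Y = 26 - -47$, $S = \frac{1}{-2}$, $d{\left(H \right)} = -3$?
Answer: $49669 + \frac{\sqrt{114114}}{38} \approx 49678.0$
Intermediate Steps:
$S = - \frac{1}{2} \approx -0.5$
$Y = 73$ ($Y = 26 + 47 = 73$)
$B{\left(G \right)} = - \frac{1}{2 G}$
$U{\left(x \right)} = \sqrt{79 - \frac{1}{2 x}}$ ($U{\left(x \right)} = \sqrt{73 - \left(-6 + \frac{1}{2 x}\right)} = \sqrt{73 + \left(6 - \frac{1}{2 x}\right)} = \sqrt{79 - \frac{1}{2 x}}$)
$U{\left(-19 \right)} - -49669 = \frac{\sqrt{316 - \frac{2}{-19}}}{2} - -49669 = \frac{\sqrt{316 - - \frac{2}{19}}}{2} + 49669 = \frac{\sqrt{316 + \frac{2}{19}}}{2} + 49669 = \frac{\sqrt{\frac{6006}{19}}}{2} + 49669 = \frac{\frac{1}{19} \sqrt{114114}}{2} + 49669 = \frac{\sqrt{114114}}{38} + 49669 = 49669 + \frac{\sqrt{114114}}{38}$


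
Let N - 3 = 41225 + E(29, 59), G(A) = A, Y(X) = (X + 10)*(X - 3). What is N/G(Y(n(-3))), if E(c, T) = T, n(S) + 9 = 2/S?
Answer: -19557/2 ≈ -9778.5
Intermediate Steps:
n(S) = -9 + 2/S
Y(X) = (-3 + X)*(10 + X) (Y(X) = (10 + X)*(-3 + X) = (-3 + X)*(10 + X))
N = 41287 (N = 3 + (41225 + 59) = 3 + 41284 = 41287)
N/G(Y(n(-3))) = 41287/(-30 + (-9 + 2/(-3))**2 + 7*(-9 + 2/(-3))) = 41287/(-30 + (-9 + 2*(-1/3))**2 + 7*(-9 + 2*(-1/3))) = 41287/(-30 + (-9 - 2/3)**2 + 7*(-9 - 2/3)) = 41287/(-30 + (-29/3)**2 + 7*(-29/3)) = 41287/(-30 + 841/9 - 203/3) = 41287/(-38/9) = 41287*(-9/38) = -19557/2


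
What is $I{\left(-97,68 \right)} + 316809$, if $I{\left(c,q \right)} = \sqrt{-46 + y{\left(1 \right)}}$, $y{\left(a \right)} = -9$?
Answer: $316809 + i \sqrt{55} \approx 3.1681 \cdot 10^{5} + 7.4162 i$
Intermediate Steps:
$I{\left(c,q \right)} = i \sqrt{55}$ ($I{\left(c,q \right)} = \sqrt{-46 - 9} = \sqrt{-55} = i \sqrt{55}$)
$I{\left(-97,68 \right)} + 316809 = i \sqrt{55} + 316809 = 316809 + i \sqrt{55}$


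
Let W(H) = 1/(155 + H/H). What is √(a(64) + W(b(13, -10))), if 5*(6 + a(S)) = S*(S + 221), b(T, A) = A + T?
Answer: √22157967/78 ≈ 60.349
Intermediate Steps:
W(H) = 1/156 (W(H) = 1/(155 + 1) = 1/156)
a(S) = -6 + S*(221 + S)/5 (a(S) = -6 + (S*(S + 221))/5 = -6 + (S*(221 + S))/5 = -6 + S*(221 + S)/5)
√(a(64) + W(b(13, -10))) = √((-6 + (⅕)*64² + (221/5)*64) + 1/156) = √((-6 + (⅕)*4096 + 14144/5) + 1/156) = √((-6 + 4096/5 + 14144/5) + 1/156) = √(3642 + 1/156) = √(568153/156) = √22157967/78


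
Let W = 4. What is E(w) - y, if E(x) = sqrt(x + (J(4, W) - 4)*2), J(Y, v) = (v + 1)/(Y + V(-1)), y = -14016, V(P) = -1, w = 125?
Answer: 14016 + 19*sqrt(3)/3 ≈ 14027.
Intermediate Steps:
J(Y, v) = (1 + v)/(-1 + Y) (J(Y, v) = (v + 1)/(Y - 1) = (1 + v)/(-1 + Y))
E(x) = sqrt(-14/3 + x) (E(x) = sqrt(x + ((1 + 4)/(-1 + 4) - 4)*2) = sqrt(x + (5/3 - 4)*2) = sqrt(x - 7/3*2) = sqrt(x - 14/3) = sqrt(-14/3 + x))
E(w) - y = sqrt(-42 + 9*125)/3 - 1*(-14016) = sqrt(-42 + 1125)/3 + 14016 = sqrt(1083)/3 + 14016 = (19*sqrt(3))/3 + 14016 = 19*sqrt(3)/3 + 14016 = 14016 + 19*sqrt(3)/3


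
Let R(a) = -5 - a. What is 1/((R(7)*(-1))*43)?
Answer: 1/516 ≈ 0.0019380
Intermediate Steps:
1/((R(7)*(-1))*43) = 1/(((-5 - 1*7)*(-1))*43) = 1/(((-5 - 7)*(-1))*43) = 1/(-12*(-1)*43) = 1/(12*43) = 1/516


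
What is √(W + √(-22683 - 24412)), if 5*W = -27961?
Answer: √(-139805 + 25*I*√47095)/5 ≈ 1.4507 + 74.795*I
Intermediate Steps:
W = -27961/5 (W = (⅕)*(-27961) = -27961/5 ≈ -5592.2)
√(W + √(-22683 - 24412)) = √(-27961/5 + √(-22683 - 24412)) = √(-27961/5 + √(-47095)) = √(-27961/5 + I*√47095)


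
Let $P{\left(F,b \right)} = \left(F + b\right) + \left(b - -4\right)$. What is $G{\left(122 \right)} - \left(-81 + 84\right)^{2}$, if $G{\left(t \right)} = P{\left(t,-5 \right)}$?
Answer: $107$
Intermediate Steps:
$P{\left(F,b \right)} = 4 + F + 2 b$ ($P{\left(F,b \right)} = \left(F + b\right) + \left(b + 4\right) = \left(F + b\right) + \left(4 + b\right) = 4 + F + 2 b$)
$G{\left(t \right)} = -6 + t$ ($G{\left(t \right)} = 4 + t + 2 \left(-5\right) = 4 + t - 10 = -6 + t$)
$G{\left(122 \right)} - \left(-81 + 84\right)^{2} = \left(-6 + 122\right) - \left(-81 + 84\right)^{2} = 116 - 3^{2} = 116 - 9 = 107$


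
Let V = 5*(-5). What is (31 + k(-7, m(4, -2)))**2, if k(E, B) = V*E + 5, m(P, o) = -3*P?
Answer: 44521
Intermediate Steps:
V = -25
k(E, B) = 5 - 25*E (k(E, B) = -25*E + 5 = 5 - 25*E)
(31 + k(-7, m(4, -2)))**2 = (31 + (5 - 25*(-7)))**2 = (31 + (5 + 175))**2 = (31 + 180)**2 = 211**2 = 44521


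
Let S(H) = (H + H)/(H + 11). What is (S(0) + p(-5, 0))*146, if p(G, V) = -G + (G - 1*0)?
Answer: 0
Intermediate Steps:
p(G, V) = 0 (p(G, V) = -G + (G + 0) = -G + G = 0)
S(H) = 2*H/(11 + H) (S(H) = (2*H)/(11 + H) = 2*H/(11 + H))
(S(0) + p(-5, 0))*146 = (2*0/(11 + 0) + 0)*146 = (2*0/11 + 0)*146 = (2*0*(1/11) + 0)*146 = (0 + 0)*146 = 0*146 = 0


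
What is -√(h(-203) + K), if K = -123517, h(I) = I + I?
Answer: -I*√123923 ≈ -352.03*I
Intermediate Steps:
h(I) = 2*I
-√(h(-203) + K) = -√(2*(-203) - 123517) = -√(-406 - 123517) = -√(-123923) = -I*√123923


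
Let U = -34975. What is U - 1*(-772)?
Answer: -34203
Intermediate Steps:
U - 1*(-772) = -34975 - 1*(-772) = -34975 + 772 = -34203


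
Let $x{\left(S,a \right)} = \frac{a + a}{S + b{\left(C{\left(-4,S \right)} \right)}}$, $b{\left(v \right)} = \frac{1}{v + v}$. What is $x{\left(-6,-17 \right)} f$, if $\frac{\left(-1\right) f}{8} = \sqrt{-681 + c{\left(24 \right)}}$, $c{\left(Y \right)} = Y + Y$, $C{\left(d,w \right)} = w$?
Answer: $- \frac{3264 i \sqrt{633}}{73} \approx - 1124.9 i$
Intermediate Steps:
$c{\left(Y \right)} = 2 Y$
$b{\left(v \right)} = \frac{1}{2 v}$
$f = - 8 i \sqrt{633}$ ($f = - 8 \sqrt{-681 + 2 \cdot 24} = - 8 \sqrt{-681 + 48} = - 8 \sqrt{-633} = - 8 i \sqrt{633} \approx - 201.28 i$)
$x{\left(S,a \right)} = \frac{2 a}{S + \frac{1}{2 S}}$ ($x{\left(S,a \right)} = \frac{a + a}{S + \frac{1}{2 S}} = \frac{2 a}{S + \frac{1}{2 S}}$)
$x{\left(-6,-17 \right)} f = 4 \left(-6\right) \left(-17\right) \frac{1}{1 + 2 \left(-6\right)^{2}} \left(- 8 i \sqrt{633}\right) = 4 \left(-6\right) \left(-17\right) \frac{1}{1 + 2 \cdot 36} \left(- 8 i \sqrt{633}\right) = 4 \left(-6\right) \left(-17\right) \frac{1}{1 + 72} \left(- 8 i \sqrt{633}\right) = 4 \left(-6\right) \left(-17\right) \frac{1}{73} \left(- 8 i \sqrt{633}\right) = \frac{408 \left(- 8 i \sqrt{633}\right)}{73} = - \frac{3264 i \sqrt{633}}{73}$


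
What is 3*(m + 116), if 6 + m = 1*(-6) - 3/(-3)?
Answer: 315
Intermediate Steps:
m = -11 (m = -6 + (1*(-6) - 3/(-3)) = -6 + (-6 - 3*(-⅓)) = -6 + (-6 + 1) = -6 - 5 = -11)
3*(m + 116) = 3*(-11 + 116) = 3*105 = 315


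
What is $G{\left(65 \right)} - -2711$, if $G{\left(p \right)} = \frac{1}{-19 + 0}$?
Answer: $\frac{51508}{19} \approx 2710.9$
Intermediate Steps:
$G{\left(p \right)} = - \frac{1}{19}$ ($G{\left(p \right)} = \frac{1}{-19} = - \frac{1}{19}$)
$G{\left(65 \right)} - -2711 = - \frac{1}{19} - -2711 = - \frac{1}{19} + 2711 = \frac{51508}{19}$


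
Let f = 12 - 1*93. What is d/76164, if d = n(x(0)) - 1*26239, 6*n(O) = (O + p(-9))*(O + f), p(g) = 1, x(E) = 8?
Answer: -52697/152328 ≈ -0.34594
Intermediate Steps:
f = -81 (f = 12 - 93 = -81)
n(O) = (1 + O)*(-81 + O)/6 (n(O) = ((O + 1)*(O - 81))/6 = ((1 + O)*(-81 + O))/6 = (1 + O)*(-81 + O)/6)
d = -52697/2 (d = (-27/2 - 40/3*8 + (⅙)*8²) - 1*26239 = (-27/2 - 320/3 + (⅙)*64) - 26239 = (-27/2 - 320/3 + 32/3) - 26239 = -219/2 - 26239 = -52697/2 ≈ -26349.)
d/76164 = -52697/2/76164 = -52697/2*1/76164 = -52697/152328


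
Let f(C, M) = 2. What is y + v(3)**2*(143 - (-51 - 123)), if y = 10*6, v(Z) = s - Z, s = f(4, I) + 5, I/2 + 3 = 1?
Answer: 5132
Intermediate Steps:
I = -4 (I = -6 + 2*1 = -6 + 2 = -4)
s = 7 (s = 2 + 5 = 7)
v(Z) = 7 - Z
y = 60
y + v(3)**2*(143 - (-51 - 123)) = 60 + (7 - 1*3)**2*(143 - (-51 - 123)) = 60 + (7 - 3)**2*(143 - 1*(-174)) = 60 + 4**2*(143 + 174) = 60 + 16*317 = 60 + 5072 = 5132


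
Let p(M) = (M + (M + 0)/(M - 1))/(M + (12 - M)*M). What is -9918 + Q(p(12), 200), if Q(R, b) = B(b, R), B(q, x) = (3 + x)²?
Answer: -1198053/121 ≈ -9901.3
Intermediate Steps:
p(M) = (M + M/(-1 + M))/(M + M*(12 - M))
Q(R, b) = (3 + R)²
-9918 + Q(p(12), 200) = -9918 + (3 - 1*12/(13 + 12² - 14*12))² = -9918 + (3 - 1*12/(13 + 144 - 168))² = -9918 + (3 - 1*12/(-11))² = -9918 + (3 - 1*12*(-1/11))² = -9918 + (3 + 12/11)² = -9918 + (45/11)² = -9918 + 2025/121 = -1198053/121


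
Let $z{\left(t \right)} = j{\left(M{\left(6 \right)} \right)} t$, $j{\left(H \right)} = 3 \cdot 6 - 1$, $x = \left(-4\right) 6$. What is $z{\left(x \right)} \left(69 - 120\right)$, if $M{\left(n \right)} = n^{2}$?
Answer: $20808$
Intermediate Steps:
$x = -24$
$j{\left(H \right)} = 17$ ($j{\left(H \right)} = 18 - 1 = 17$)
$z{\left(t \right)} = 17 t$
$z{\left(x \right)} \left(69 - 120\right) = 17 \left(-24\right) \left(69 - 120\right) = \left(-408\right) \left(-51\right) = 20808$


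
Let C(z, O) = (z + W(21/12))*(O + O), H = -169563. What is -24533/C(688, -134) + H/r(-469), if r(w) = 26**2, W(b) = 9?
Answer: -1978569115/7892131 ≈ -250.70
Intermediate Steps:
C(z, O) = 2*O*(9 + z) (C(z, O) = (z + 9)*(O + O) = (9 + z)*(2*O) = 2*O*(9 + z))
r(w) = 676
-24533/C(688, -134) + H/r(-469) = -24533*(-1/(268*(9 + 688))) - 169563/676 = -24533/(2*(-134)*697) - 169563*1/676 = -24533/(-186796) - 169563/676 = -24533*(-1/186796) - 169563/676 = 24533/186796 - 169563/676 = -1978569115/7892131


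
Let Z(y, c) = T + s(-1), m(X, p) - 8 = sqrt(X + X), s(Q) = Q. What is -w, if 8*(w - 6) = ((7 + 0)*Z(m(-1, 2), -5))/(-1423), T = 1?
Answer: -6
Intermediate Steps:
m(X, p) = 8 + sqrt(2)*sqrt(X) (m(X, p) = 8 + sqrt(X + X) = 8 + sqrt(2*X) = 8 + sqrt(2)*sqrt(X))
Z(y, c) = 0 (Z(y, c) = 1 - 1 = 0)
w = 6 (w = 6 + (((7 + 0)*0)/(-1423))/8 = 6 + ((7*0)*(-1/1423))/8 = 6 + (0*(-1/1423))/8 = 6 + (1/8)*0 = 6 + 0 = 6)
-w = -1*6 = -6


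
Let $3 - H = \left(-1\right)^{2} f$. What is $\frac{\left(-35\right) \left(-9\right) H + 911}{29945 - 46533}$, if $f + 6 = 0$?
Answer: $- \frac{1873}{8294} \approx -0.22583$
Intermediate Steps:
$f = -6$ ($f = -6 + 0 = -6$)
$H = 9$ ($H = 3 - \left(-1\right)^{2} \left(-6\right) = 3 - 1 \left(-6\right) = 3 - -6 = 3 + 6 = 9$)
$\frac{\left(-35\right) \left(-9\right) H + 911}{29945 - 46533} = \frac{\left(-35\right) \left(-9\right) 9 + 911}{29945 - 46533} = \frac{315 \cdot 9 + 911}{-16588} = \left(2835 + 911\right) \left(- \frac{1}{16588}\right) = 3746 \left(- \frac{1}{16588}\right) = - \frac{1873}{8294}$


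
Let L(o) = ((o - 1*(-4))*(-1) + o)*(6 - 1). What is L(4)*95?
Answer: -1900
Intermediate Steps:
L(o) = -20 (L(o) = ((o + 4)*(-1) + o)*5 = ((4 + o)*(-1) + o)*5 = ((-4 - o) + o)*5 = -4*5 = -20)
L(4)*95 = -20*95 = -1900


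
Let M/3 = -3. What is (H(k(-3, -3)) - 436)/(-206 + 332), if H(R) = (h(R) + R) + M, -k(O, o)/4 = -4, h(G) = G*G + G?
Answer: -157/126 ≈ -1.2460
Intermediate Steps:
M = -9 (M = 3*(-3) = -9)
h(G) = G + G² (h(G) = G² + G = G + G²)
k(O, o) = 16 (k(O, o) = -4*(-4) = 16)
H(R) = -9 + R + R*(1 + R) (H(R) = (R*(1 + R) + R) - 9 = (R + R*(1 + R)) - 9 = -9 + R + R*(1 + R))
(H(k(-3, -3)) - 436)/(-206 + 332) = ((-9 + 16 + 16*(1 + 16)) - 436)/(-206 + 332) = ((-9 + 16 + 16*17) - 436)/126 = ((-9 + 16 + 272) - 436)*(1/126) = (279 - 436)*(1/126) = -157*1/126 = -157/126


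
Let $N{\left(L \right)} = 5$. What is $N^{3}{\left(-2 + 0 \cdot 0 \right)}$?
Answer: $125$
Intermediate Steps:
$N^{3}{\left(-2 + 0 \cdot 0 \right)} = 5^{3} = 125$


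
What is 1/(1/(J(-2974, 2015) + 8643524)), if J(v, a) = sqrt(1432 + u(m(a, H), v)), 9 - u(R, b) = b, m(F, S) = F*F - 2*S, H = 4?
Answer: 8643524 + sqrt(4415) ≈ 8.6436e+6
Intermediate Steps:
m(F, S) = F**2 - 2*S
u(R, b) = 9 - b
J(v, a) = sqrt(1441 - v) (J(v, a) = sqrt(1432 + (9 - v)) = sqrt(1441 - v))
1/(1/(J(-2974, 2015) + 8643524)) = 1/(1/(sqrt(1441 - 1*(-2974)) + 8643524)) = 1/(1/(sqrt(1441 + 2974) + 8643524)) = 1/(1/(sqrt(4415) + 8643524)) = 1/(1/(8643524 + sqrt(4415))) = 8643524 + sqrt(4415)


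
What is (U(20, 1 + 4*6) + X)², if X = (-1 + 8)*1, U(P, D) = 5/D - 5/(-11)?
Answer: 177241/3025 ≈ 58.592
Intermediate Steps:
U(P, D) = 5/11 + 5/D (U(P, D) = 5/D - 5*(-1/11) = 5/D + 5/11 = 5/11 + 5/D)
X = 7 (X = 7*1 = 7)
(U(20, 1 + 4*6) + X)² = ((5/11 + 5/(1 + 4*6)) + 7)² = ((5/11 + 5/(1 + 24)) + 7)² = ((5/11 + 5/25) + 7)² = ((5/11 + 5*(1/25)) + 7)² = ((5/11 + ⅕) + 7)² = (36/55 + 7)² = (421/55)² = 177241/3025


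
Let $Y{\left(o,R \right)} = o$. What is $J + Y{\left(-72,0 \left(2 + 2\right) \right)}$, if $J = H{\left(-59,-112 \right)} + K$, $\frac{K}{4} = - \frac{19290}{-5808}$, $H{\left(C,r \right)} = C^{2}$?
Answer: $\frac{828193}{242} \approx 3422.3$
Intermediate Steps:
$K = \frac{3215}{242}$ ($K = 4 \left(- \frac{19290}{-5808}\right) = 4 \left(\left(-19290\right) \left(- \frac{1}{5808}\right)\right) = 4 \cdot \frac{3215}{968} = \frac{3215}{242} \approx 13.285$)
$J = \frac{845617}{242}$ ($J = \left(-59\right)^{2} + \frac{3215}{242} = 3481 + \frac{3215}{242} = \frac{845617}{242} \approx 3494.3$)
$J + Y{\left(-72,0 \left(2 + 2\right) \right)} = \frac{845617}{242} - 72 = \frac{828193}{242}$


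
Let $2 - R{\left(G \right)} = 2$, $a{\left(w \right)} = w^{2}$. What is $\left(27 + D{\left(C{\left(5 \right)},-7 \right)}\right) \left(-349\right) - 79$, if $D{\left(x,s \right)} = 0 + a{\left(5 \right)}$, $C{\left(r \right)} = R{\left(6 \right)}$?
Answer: $-18227$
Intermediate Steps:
$R{\left(G \right)} = 0$ ($R{\left(G \right)} = 2 - 2 = 0$)
$C{\left(r \right)} = 0$
$D{\left(x,s \right)} = 25$ ($D{\left(x,s \right)} = 0 + 5^{2} = 0 + 25 = 25$)
$\left(27 + D{\left(C{\left(5 \right)},-7 \right)}\right) \left(-349\right) - 79 = \left(27 + 25\right) \left(-349\right) - 79 = 52 \left(-349\right) - 79 = -18148 - 79 = -18227$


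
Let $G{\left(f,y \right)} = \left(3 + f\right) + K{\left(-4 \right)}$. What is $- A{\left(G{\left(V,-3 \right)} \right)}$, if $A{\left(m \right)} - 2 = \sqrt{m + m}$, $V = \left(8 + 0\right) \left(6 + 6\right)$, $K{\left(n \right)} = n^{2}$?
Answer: $-2 - \sqrt{230} \approx -17.166$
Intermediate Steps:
$V = 96$ ($V = 8 \cdot 12 = 96$)
$G{\left(f,y \right)} = 19 + f$ ($G{\left(f,y \right)} = \left(3 + f\right) + \left(-4\right)^{2} = \left(3 + f\right) + 16 = 19 + f$)
$A{\left(m \right)} = 2 + \sqrt{2} \sqrt{m}$ ($A{\left(m \right)} = 2 + \sqrt{m + m} = 2 + \sqrt{2 m} = 2 + \sqrt{2} \sqrt{m}$)
$- A{\left(G{\left(V,-3 \right)} \right)} = - (2 + \sqrt{2} \sqrt{19 + 96}) = - (2 + \sqrt{2} \sqrt{115}) = - (2 + \sqrt{230}) = -2 - \sqrt{230}$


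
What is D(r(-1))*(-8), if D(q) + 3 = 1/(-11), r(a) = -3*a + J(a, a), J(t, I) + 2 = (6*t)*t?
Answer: 272/11 ≈ 24.727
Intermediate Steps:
J(t, I) = -2 + 6*t² (J(t, I) = -2 + (6*t)*t = -2 + 6*t²)
r(a) = -2 - 3*a + 6*a² (r(a) = -3*a + (-2 + 6*a²) = -2 - 3*a + 6*a²)
D(q) = -34/11 (D(q) = -3 + 1/(-11) = -3 - 1/11 = -34/11)
D(r(-1))*(-8) = -34/11*(-8) = 272/11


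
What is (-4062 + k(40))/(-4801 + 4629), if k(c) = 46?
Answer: 1004/43 ≈ 23.349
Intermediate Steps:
(-4062 + k(40))/(-4801 + 4629) = (-4062 + 46)/(-4801 + 4629) = -4016/(-172) = -4016*(-1/172) = 1004/43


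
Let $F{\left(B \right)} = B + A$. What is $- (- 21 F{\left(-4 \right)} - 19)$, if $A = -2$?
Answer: $-107$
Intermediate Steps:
$F{\left(B \right)} = -2 + B$ ($F{\left(B \right)} = B - 2 = -2 + B$)
$- (- 21 F{\left(-4 \right)} - 19) = - (- 21 \left(-2 - 4\right) - 19) = - (\left(-21\right) \left(-6\right) - 19) = - (126 - 19) = \left(-1\right) 107 = -107$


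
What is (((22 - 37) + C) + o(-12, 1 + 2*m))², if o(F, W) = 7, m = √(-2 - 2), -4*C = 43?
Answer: 5625/16 ≈ 351.56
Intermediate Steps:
C = -43/4 (C = -¼*43 = -43/4 ≈ -10.750)
m = 2*I (m = √(-4) = 2*I ≈ 2.0*I)
(((22 - 37) + C) + o(-12, 1 + 2*m))² = (((22 - 37) - 43/4) + 7)² = ((-15 - 43/4) + 7)² = (-103/4 + 7)² = (-75/4)² = 5625/16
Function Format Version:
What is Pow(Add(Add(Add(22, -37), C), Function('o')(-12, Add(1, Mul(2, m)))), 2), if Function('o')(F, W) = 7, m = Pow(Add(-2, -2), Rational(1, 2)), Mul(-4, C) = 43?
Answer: Rational(5625, 16) ≈ 351.56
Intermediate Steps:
C = Rational(-43, 4) (C = Mul(Rational(-1, 4), 43) = Rational(-43, 4) ≈ -10.750)
m = Mul(2, I) (m = Pow(-4, Rational(1, 2)) = Mul(2, I) ≈ Mul(2.0000, I))
Pow(Add(Add(Add(22, -37), C), Function('o')(-12, Add(1, Mul(2, m)))), 2) = Pow(Add(Add(Add(22, -37), Rational(-43, 4)), 7), 2) = Pow(Add(Add(-15, Rational(-43, 4)), 7), 2) = Pow(Add(Rational(-103, 4), 7), 2) = Pow(Rational(-75, 4), 2) = Rational(5625, 16)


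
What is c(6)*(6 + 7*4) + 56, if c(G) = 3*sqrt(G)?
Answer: 56 + 102*sqrt(6) ≈ 305.85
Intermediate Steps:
c(6)*(6 + 7*4) + 56 = (3*sqrt(6))*(6 + 7*4) + 56 = (3*sqrt(6))*(6 + 28) + 56 = (3*sqrt(6))*34 + 56 = 102*sqrt(6) + 56 = 56 + 102*sqrt(6)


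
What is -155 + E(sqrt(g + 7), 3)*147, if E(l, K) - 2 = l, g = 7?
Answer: 139 + 147*sqrt(14) ≈ 689.02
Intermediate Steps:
E(l, K) = 2 + l
-155 + E(sqrt(g + 7), 3)*147 = -155 + (2 + sqrt(7 + 7))*147 = -155 + (2 + sqrt(14))*147 = -155 + (294 + 147*sqrt(14)) = 139 + 147*sqrt(14)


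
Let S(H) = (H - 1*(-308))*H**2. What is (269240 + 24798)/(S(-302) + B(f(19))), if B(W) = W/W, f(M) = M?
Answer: 294038/547225 ≈ 0.53733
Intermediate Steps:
S(H) = H**2*(308 + H) (S(H) = (H + 308)*H**2 = (308 + H)*H**2 = H**2*(308 + H))
B(W) = 1
(269240 + 24798)/(S(-302) + B(f(19))) = (269240 + 24798)/((-302)**2*(308 - 302) + 1) = 294038/(91204*6 + 1) = 294038/(547224 + 1) = 294038/547225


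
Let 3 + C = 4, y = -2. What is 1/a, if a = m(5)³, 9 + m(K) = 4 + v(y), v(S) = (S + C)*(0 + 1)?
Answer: -1/216 ≈ -0.0046296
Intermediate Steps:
C = 1 (C = -3 + 4 = 1)
v(S) = 1 + S (v(S) = (S + 1)*(0 + 1) = (1 + S)*1 = 1 + S)
m(K) = -6 (m(K) = -9 + (4 + (1 - 2)) = -9 + (4 - 1) = -9 + 3 = -6)
a = -216 (a = (-6)³ = -216)
1/a = 1/(-216) = -1/216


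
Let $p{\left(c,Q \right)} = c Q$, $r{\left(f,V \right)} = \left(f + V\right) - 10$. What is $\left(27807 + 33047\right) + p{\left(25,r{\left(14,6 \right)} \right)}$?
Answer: $61104$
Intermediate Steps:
$r{\left(f,V \right)} = -10 + V + f$ ($r{\left(f,V \right)} = \left(V + f\right) - 10 = -10 + V + f$)
$p{\left(c,Q \right)} = Q c$
$\left(27807 + 33047\right) + p{\left(25,r{\left(14,6 \right)} \right)} = \left(27807 + 33047\right) + \left(-10 + 6 + 14\right) 25 = 60854 + 10 \cdot 25 = 60854 + 250 = 61104$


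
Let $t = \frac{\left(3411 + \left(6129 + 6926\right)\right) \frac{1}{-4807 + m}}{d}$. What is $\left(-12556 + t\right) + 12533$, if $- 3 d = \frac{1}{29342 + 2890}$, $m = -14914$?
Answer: $\frac{1591742753}{19721} \approx 80713.0$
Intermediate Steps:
$d = - \frac{1}{96696}$ ($d = - \frac{1}{3 \left(29342 + 2890\right)} = - \frac{1}{3 \cdot 32232} = \left(- \frac{1}{3}\right) \frac{1}{32232} = - \frac{1}{96696} \approx -1.0342 \cdot 10^{-5}$)
$t = \frac{1592196336}{19721}$ ($t = \frac{\left(3411 + \left(6129 + 6926\right)\right) \frac{1}{-4807 - 14914}}{- \frac{1}{96696}} = \frac{3411 + 13055}{-19721} \left(-96696\right) = 16466 \left(- \frac{1}{19721}\right) \left(-96696\right) = \left(- \frac{16466}{19721}\right) \left(-96696\right) = \frac{1592196336}{19721} \approx 80736.0$)
$\left(-12556 + t\right) + 12533 = \left(-12556 + \frac{1592196336}{19721}\right) + 12533 = \frac{1344579460}{19721} + 12533 = \frac{1591742753}{19721}$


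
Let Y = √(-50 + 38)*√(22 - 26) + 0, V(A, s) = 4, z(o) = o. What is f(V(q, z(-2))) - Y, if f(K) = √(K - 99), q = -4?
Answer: 4*√3 + I*√95 ≈ 6.9282 + 9.7468*I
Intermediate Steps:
f(K) = √(-99 + K)
Y = -4*√3 (Y = √(-12)*√(-4) + 0 = (2*I*√3)*(2*I) + 0 = -4*√3 + 0 = -4*√3 ≈ -6.9282)
f(V(q, z(-2))) - Y = √(-99 + 4) - (-4)*√3 = √(-95) + 4*√3 = I*√95 + 4*√3 = 4*√3 + I*√95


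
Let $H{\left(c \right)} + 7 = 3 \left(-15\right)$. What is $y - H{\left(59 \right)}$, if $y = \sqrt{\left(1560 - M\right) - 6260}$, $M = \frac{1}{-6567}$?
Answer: $52 + \frac{i \sqrt{202689791733}}{6567} \approx 52.0 + 68.557 i$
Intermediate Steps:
$M = - \frac{1}{6567} \approx -0.00015228$
$H{\left(c \right)} = -52$ ($H{\left(c \right)} = -7 + 3 \left(-15\right) = -7 - 45 = -52$)
$y = \frac{i \sqrt{202689791733}}{6567}$ ($y = \sqrt{\left(1560 - - \frac{1}{6567}\right) - 6260} = \sqrt{\left(1560 + \frac{1}{6567}\right) - 6260} = \sqrt{\frac{10244521}{6567} - 6260} = \sqrt{- \frac{30864899}{6567}} = \frac{i \sqrt{202689791733}}{6567} \approx 68.557 i$)
$y - H{\left(59 \right)} = \frac{i \sqrt{202689791733}}{6567} - -52 = \frac{i \sqrt{202689791733}}{6567} + 52 = 52 + \frac{i \sqrt{202689791733}}{6567}$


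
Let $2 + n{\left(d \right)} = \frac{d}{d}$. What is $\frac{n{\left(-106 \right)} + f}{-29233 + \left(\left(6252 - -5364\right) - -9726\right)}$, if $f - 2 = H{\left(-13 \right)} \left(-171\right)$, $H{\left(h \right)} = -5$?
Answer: $- \frac{856}{7891} \approx -0.10848$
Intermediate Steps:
$f = 857$ ($f = 2 - -855 = 2 + 855 = 857$)
$n{\left(d \right)} = -1$ ($n{\left(d \right)} = -2 + \frac{d}{d} = -2 + 1 = -1$)
$\frac{n{\left(-106 \right)} + f}{-29233 + \left(\left(6252 - -5364\right) - -9726\right)} = \frac{-1 + 857}{-29233 + \left(\left(6252 - -5364\right) - -9726\right)} = \frac{856}{-29233 + \left(\left(6252 + 5364\right) + 9726\right)} = \frac{856}{-29233 + \left(11616 + 9726\right)} = \frac{856}{-29233 + 21342} = \frac{856}{-7891} = 856 \left(- \frac{1}{7891}\right) = - \frac{856}{7891}$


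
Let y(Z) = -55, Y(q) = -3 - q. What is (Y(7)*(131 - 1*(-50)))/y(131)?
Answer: 362/11 ≈ 32.909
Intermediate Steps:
(Y(7)*(131 - 1*(-50)))/y(131) = ((-3 - 1*7)*(131 - 1*(-50)))/(-55) = ((-3 - 7)*(131 + 50))*(-1/55) = -10*181*(-1/55) = -1810*(-1/55) = 362/11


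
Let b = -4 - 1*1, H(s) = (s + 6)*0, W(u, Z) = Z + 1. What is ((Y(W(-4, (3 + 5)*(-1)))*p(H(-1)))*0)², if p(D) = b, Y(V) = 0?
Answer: 0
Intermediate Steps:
W(u, Z) = 1 + Z
H(s) = 0 (H(s) = (6 + s)*0 = 0)
b = -5 (b = -4 - 1 = -5)
p(D) = -5
((Y(W(-4, (3 + 5)*(-1)))*p(H(-1)))*0)² = ((0*(-5))*0)² = (0*0)² = 0² = 0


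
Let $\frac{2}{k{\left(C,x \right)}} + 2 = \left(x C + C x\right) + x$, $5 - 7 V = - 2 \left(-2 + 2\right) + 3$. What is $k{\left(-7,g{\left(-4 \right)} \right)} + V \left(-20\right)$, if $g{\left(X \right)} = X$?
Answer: $- \frac{993}{175} \approx -5.6743$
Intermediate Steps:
$V = \frac{2}{7}$ ($V = \frac{5}{7} - \frac{- 2 \left(-2 + 2\right) + 3}{7} = \frac{5}{7} - \frac{\left(-2\right) 0 + 3}{7} = \frac{5}{7} - \frac{0 + 3}{7} = \frac{5}{7} - \frac{3}{7} = \frac{2}{7} \approx 0.28571$)
$k{\left(C,x \right)} = \frac{2}{-2 + x + 2 C x}$ ($k{\left(C,x \right)} = \frac{2}{-2 + \left(\left(x C + C x\right) + x\right)} = \frac{2}{-2 + \left(\left(C x + C x\right) + x\right)} = \frac{2}{-2 + \left(2 C x + x\right)} = \frac{2}{-2 + \left(x + 2 C x\right)} = \frac{2}{-2 + x + 2 C x}$)
$k{\left(-7,g{\left(-4 \right)} \right)} + V \left(-20\right) = \frac{2}{-2 - 4 + 2 \left(-7\right) \left(-4\right)} + \frac{2}{7} \left(-20\right) = \frac{2}{-2 - 4 + 56} - \frac{40}{7} = \frac{2}{50} - \frac{40}{7} = 2 \cdot \frac{1}{50} - \frac{40}{7} = \frac{1}{25} - \frac{40}{7} = - \frac{993}{175}$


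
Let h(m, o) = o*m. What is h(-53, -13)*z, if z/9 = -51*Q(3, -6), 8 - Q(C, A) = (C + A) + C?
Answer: -2530008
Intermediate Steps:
h(m, o) = m*o
Q(C, A) = 8 - A - 2*C (Q(C, A) = 8 - ((C + A) + C) = 8 - ((A + C) + C) = 8 - (A + 2*C) = 8 + (-A - 2*C) = 8 - A - 2*C)
z = -3672 (z = 9*(-51*(8 - 1*(-6) - 2*3)) = 9*(-51*(8 + 6 - 6)) = 9*(-51*8) = 9*(-408) = -3672)
h(-53, -13)*z = -53*(-13)*(-3672) = 689*(-3672) = -2530008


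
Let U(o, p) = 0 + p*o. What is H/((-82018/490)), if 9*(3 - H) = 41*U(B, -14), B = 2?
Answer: -287875/369081 ≈ -0.77998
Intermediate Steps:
U(o, p) = o*p (U(o, p) = 0 + o*p = o*p)
H = 1175/9 (H = 3 - 41*2*(-14)/9 = 3 - 41*(-28)/9 = 3 - 1/9*(-1148) = 3 + 1148/9 = 1175/9 ≈ 130.56)
H/((-82018/490)) = 1175/(9*((-82018/490))) = 1175/(9*((-82018*1/490))) = 1175/(9*(-41009/245)) = (1175/9)*(-245/41009) = -287875/369081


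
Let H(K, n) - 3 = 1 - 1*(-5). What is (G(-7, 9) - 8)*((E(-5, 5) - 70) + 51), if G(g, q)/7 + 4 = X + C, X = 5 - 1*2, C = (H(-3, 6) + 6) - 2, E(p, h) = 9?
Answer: -760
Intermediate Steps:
H(K, n) = 9 (H(K, n) = 3 + (1 - 1*(-5)) = 3 + (1 + 5) = 3 + 6 = 9)
C = 13 (C = (9 + 6) - 2 = 15 - 2 = 13)
X = 3 (X = 5 - 2 = 3)
G(g, q) = 84 (G(g, q) = -28 + 7*(3 + 13) = -28 + 7*16 = -28 + 112 = 84)
(G(-7, 9) - 8)*((E(-5, 5) - 70) + 51) = (84 - 8)*((9 - 70) + 51) = 76*(-61 + 51) = 76*(-10) = -760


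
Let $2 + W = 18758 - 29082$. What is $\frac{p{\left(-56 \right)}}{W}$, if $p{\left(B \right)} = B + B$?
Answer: $\frac{56}{5163} \approx 0.010846$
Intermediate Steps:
$p{\left(B \right)} = 2 B$
$W = -10326$ ($W = -2 + \left(18758 - 29082\right) = -2 - 10324 = -10326$)
$\frac{p{\left(-56 \right)}}{W} = \frac{2 \left(-56\right)}{-10326} = \left(-112\right) \left(- \frac{1}{10326}\right) = \frac{56}{5163}$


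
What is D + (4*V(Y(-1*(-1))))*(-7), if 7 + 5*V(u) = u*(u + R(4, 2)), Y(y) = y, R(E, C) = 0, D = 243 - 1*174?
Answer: 513/5 ≈ 102.60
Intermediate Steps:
D = 69 (D = 243 - 174 = 69)
V(u) = -7/5 + u²/5 (V(u) = -7/5 + (u*(u + 0))/5 = -7/5 + (u*u)/5 = -7/5 + u²/5)
D + (4*V(Y(-1*(-1))))*(-7) = 69 + (4*(-7/5 + (-1*(-1))²/5))*(-7) = 69 + (4*(-7/5 + (⅕)*1²))*(-7) = 69 + (4*(-7/5 + (⅕)*1))*(-7) = 69 + (4*(-7/5 + ⅕))*(-7) = 69 + (4*(-6/5))*(-7) = 69 - 24/5*(-7) = 69 + 168/5 = 513/5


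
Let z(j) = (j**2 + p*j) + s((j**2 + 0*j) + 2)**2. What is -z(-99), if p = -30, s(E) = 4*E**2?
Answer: -147759697459508467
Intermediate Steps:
z(j) = j**2 - 30*j + 16*(2 + j**2)**4 (z(j) = (j**2 - 30*j) + (4*((j**2 + 0*j) + 2)**2)**2 = (j**2 - 30*j) + (4*((j**2 + 0) + 2)**2)**2 = (j**2 - 30*j) + (4*(j**2 + 2)**2)**2 = (j**2 - 30*j) + (4*(2 + j**2)**2)**2 = (j**2 - 30*j) + 16*(2 + j**2)**4 = j**2 - 30*j + 16*(2 + j**2)**4)
-z(-99) = -((-99)**2 - 30*(-99) + 16*(2 + (-99)**2)**4) = -(9801 + 2970 + 16*(2 + 9801)**4) = -(9801 + 2970 + 16*9803**4) = -(9801 + 2970 + 16*9234981091218481) = -(9801 + 2970 + 147759697459495696) = -1*147759697459508467 = -147759697459508467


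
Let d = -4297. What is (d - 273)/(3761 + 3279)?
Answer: -457/704 ≈ -0.64915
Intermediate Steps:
(d - 273)/(3761 + 3279) = (-4297 - 273)/(3761 + 3279) = -4570/7040 = -4570*1/7040 = -457/704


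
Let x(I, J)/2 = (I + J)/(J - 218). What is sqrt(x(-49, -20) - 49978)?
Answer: I*sqrt(707730247)/119 ≈ 223.56*I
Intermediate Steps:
x(I, J) = 2*(I + J)/(-218 + J) (x(I, J) = 2*((I + J)/(J - 218)) = 2*((I + J)/(-218 + J)) = 2*(I + J)/(-218 + J))
sqrt(x(-49, -20) - 49978) = sqrt(2*(-49 - 20)/(-218 - 20) - 49978) = sqrt(2*(-69)/(-238) - 49978) = sqrt(2*(-1/238)*(-69) - 49978) = sqrt(69/119 - 49978) = sqrt(-5947313/119) = I*sqrt(707730247)/119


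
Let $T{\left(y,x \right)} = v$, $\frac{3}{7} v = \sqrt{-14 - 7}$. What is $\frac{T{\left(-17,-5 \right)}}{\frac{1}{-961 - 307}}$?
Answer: $- \frac{8876 i \sqrt{21}}{3} \approx - 13558.0 i$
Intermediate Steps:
$v = \frac{7 i \sqrt{21}}{3}$ ($v = \frac{7 \sqrt{-14 - 7}}{3} = \frac{7 \sqrt{-21}}{3} = \frac{7 i \sqrt{21}}{3} \approx 10.693 i$)
$T{\left(y,x \right)} = \frac{7 i \sqrt{21}}{3}$
$\frac{T{\left(-17,-5 \right)}}{\frac{1}{-961 - 307}} = \frac{\frac{7}{3} i \sqrt{21}}{\frac{1}{-961 - 307}} = \frac{\frac{7}{3} i \sqrt{21}}{\frac{1}{-1268}} = \frac{\frac{7}{3} i \sqrt{21}}{- \frac{1}{1268}} = \frac{7 i \sqrt{21}}{3} \left(-1268\right) = - \frac{8876 i \sqrt{21}}{3}$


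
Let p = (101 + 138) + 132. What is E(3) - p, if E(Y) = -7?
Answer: -378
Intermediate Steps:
p = 371 (p = 239 + 132 = 371)
E(3) - p = -7 - 1*371 = -7 - 371 = -378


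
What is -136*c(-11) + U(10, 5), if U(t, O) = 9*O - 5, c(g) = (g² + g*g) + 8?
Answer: -33960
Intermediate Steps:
c(g) = 8 + 2*g² (c(g) = (g² + g²) + 8 = 2*g² + 8 = 8 + 2*g²)
U(t, O) = -5 + 9*O
-136*c(-11) + U(10, 5) = -136*(8 + 2*(-11)²) + (-5 + 9*5) = -136*(8 + 2*121) + (-5 + 45) = -136*(8 + 242) + 40 = -136*250 + 40 = -34000 + 40 = -33960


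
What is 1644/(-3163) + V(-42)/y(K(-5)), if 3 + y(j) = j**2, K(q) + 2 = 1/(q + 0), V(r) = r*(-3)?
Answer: 4943913/72749 ≈ 67.958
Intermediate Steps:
V(r) = -3*r
K(q) = -2 + 1/q (K(q) = -2 + 1/(q + 0) = -2 + 1/q)
y(j) = -3 + j**2
1644/(-3163) + V(-42)/y(K(-5)) = 1644/(-3163) + (-3*(-42))/(-3 + (-2 + 1/(-5))**2) = 1644*(-1/3163) + 126/(-3 + (-2 - 1/5)**2) = -1644/3163 + 126/(-3 + (-11/5)**2) = -1644/3163 + 126/(-3 + 121/25) = -1644/3163 + 126/(46/25) = -1644/3163 + 126*(25/46) = -1644/3163 + 1575/23 = 4943913/72749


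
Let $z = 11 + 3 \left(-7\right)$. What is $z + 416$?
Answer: $406$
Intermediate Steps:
$z = -10$ ($z = 11 - 21 = -10$)
$z + 416 = -10 + 416 = 406$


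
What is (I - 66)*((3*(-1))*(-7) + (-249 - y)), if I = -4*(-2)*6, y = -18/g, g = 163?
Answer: 668628/163 ≈ 4102.0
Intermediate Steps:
y = -18/163 ≈ -0.11043
I = 48 (I = 8*6 = 48)
(I - 66)*((3*(-1))*(-7) + (-249 - y)) = (48 - 66)*((3*(-1))*(-7) + (-249 - 1*(-18/163))) = -18*(-3*(-7) + (-249 + 18/163)) = -18*(21 - 40569/163) = -18*(-37146/163) = 668628/163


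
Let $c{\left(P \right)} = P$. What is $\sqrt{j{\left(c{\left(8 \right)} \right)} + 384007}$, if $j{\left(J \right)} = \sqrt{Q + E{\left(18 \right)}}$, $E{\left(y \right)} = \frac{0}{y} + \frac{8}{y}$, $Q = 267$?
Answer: $\frac{\sqrt{3456063 + 3 \sqrt{2407}}}{3} \approx 619.7$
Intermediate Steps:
$E{\left(y \right)} = \frac{8}{y}$ ($E{\left(y \right)} = 0 + \frac{8}{y} = \frac{8}{y}$)
$j{\left(J \right)} = \frac{\sqrt{2407}}{3}$ ($j{\left(J \right)} = \sqrt{267 + \frac{8}{18}} = \sqrt{267 + 8 \cdot \frac{1}{18}} = \sqrt{267 + \frac{4}{9}} = \sqrt{\frac{2407}{9}} = \frac{\sqrt{2407}}{3}$)
$\sqrt{j{\left(c{\left(8 \right)} \right)} + 384007} = \sqrt{\frac{\sqrt{2407}}{3} + 384007} = \sqrt{384007 + \frac{\sqrt{2407}}{3}}$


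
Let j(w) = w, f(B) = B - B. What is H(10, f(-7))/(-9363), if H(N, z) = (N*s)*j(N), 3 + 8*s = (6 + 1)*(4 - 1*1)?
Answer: -75/3121 ≈ -0.024031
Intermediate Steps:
f(B) = 0
s = 9/4 (s = -3/8 + ((6 + 1)*(4 - 1*1))/8 = -3/8 + (7*(4 - 1))/8 = -3/8 + (7*3)/8 = -3/8 + (⅛)*21 = -3/8 + 21/8 = 9/4 ≈ 2.2500)
H(N, z) = 9*N²/4 (H(N, z) = (N*(9/4))*N = (9*N/4)*N = 9*N²/4)
H(10, f(-7))/(-9363) = ((9/4)*10²)/(-9363) = ((9/4)*100)*(-1/9363) = 225*(-1/9363) = -75/3121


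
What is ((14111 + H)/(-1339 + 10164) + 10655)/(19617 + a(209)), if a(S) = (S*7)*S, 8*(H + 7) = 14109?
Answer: 752369941/22972110400 ≈ 0.032751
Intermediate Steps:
H = 14053/8 (H = -7 + (⅛)*14109 = -7 + 14109/8 = 14053/8 ≈ 1756.6)
a(S) = 7*S² (a(S) = (7*S)*S = 7*S²)
((14111 + H)/(-1339 + 10164) + 10655)/(19617 + a(209)) = ((14111 + 14053/8)/(-1339 + 10164) + 10655)/(19617 + 7*209²) = ((126941/8)/8825 + 10655)/(19617 + 7*43681) = ((126941/8)*(1/8825) + 10655)/(19617 + 305767) = (126941/70600 + 10655)/325384 = (752369941/70600)*(1/325384) = 752369941/22972110400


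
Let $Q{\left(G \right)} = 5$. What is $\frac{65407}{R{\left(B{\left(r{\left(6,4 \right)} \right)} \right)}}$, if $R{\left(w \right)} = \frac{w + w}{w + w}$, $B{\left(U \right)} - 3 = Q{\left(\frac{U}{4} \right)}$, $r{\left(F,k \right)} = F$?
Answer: $65407$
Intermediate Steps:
$B{\left(U \right)} = 8$ ($B{\left(U \right)} = 3 + 5 = 8$)
$R{\left(w \right)} = 1$ ($R{\left(w \right)} = \frac{2 w}{2 w} = 2 w \frac{1}{2 w} = 1$)
$\frac{65407}{R{\left(B{\left(r{\left(6,4 \right)} \right)} \right)}} = \frac{65407}{1} = 65407 \cdot 1 = 65407$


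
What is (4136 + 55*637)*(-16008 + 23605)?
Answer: 297582087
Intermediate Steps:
(4136 + 55*637)*(-16008 + 23605) = (4136 + 35035)*7597 = 39171*7597 = 297582087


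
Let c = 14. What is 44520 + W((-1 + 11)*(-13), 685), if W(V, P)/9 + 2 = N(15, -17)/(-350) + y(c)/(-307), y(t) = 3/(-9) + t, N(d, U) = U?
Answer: 4781743821/107450 ≈ 44502.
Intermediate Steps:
y(t) = -⅓ + t (y(t) = 3*(-⅑) + t = -⅓ + t)
W(V, P) = -1930179/107450 (W(V, P) = -18 + 9*(-17/(-350) + (-⅓ + 14)/(-307)) = -18 + 9*(-17*(-1/350) + (41/3)*(-1/307)) = -18 + 9*(17/350 - 41/921) = -18 + 9*(1307/322350) = -18 + 3921/107450 = -1930179/107450)
44520 + W((-1 + 11)*(-13), 685) = 44520 - 1930179/107450 = 4781743821/107450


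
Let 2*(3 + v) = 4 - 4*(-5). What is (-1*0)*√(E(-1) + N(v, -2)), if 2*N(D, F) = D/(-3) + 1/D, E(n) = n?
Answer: 0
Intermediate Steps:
v = 9 (v = -3 + (4 - 4*(-5))/2 = -3 + (4 + 20)/2 = -3 + (½)*24 = -3 + 12 = 9)
N(D, F) = 1/(2*D) - D/6 (N(D, F) = (D/(-3) + 1/D)/2 = (D*(-⅓) + 1/D)/2 = (-D/3 + 1/D)/2 = (1/D - D/3)/2 = 1/(2*D) - D/6)
(-1*0)*√(E(-1) + N(v, -2)) = (-1*0)*√(-1 + (⅙)*(3 - 1*9²)/9) = 0*√(-1 + (⅙)*(⅑)*(3 - 1*81)) = 0*√(-1 + (⅙)*(⅑)*(3 - 81)) = 0*√(-1 + (⅙)*(⅑)*(-78)) = 0*√(-1 - 13/9) = 0*√(-22/9) = 0*(I*√22/3) = 0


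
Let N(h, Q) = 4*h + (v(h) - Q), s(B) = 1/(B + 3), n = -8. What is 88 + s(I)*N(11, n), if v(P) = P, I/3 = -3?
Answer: 155/2 ≈ 77.500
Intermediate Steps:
I = -9 (I = 3*(-3) = -9)
s(B) = 1/(3 + B)
N(h, Q) = -Q + 5*h (N(h, Q) = 4*h + (h - Q) = -Q + 5*h)
88 + s(I)*N(11, n) = 88 + (-1*(-8) + 5*11)/(3 - 9) = 88 + (8 + 55)/(-6) = 88 - ⅙*63 = 88 - 21/2 = 155/2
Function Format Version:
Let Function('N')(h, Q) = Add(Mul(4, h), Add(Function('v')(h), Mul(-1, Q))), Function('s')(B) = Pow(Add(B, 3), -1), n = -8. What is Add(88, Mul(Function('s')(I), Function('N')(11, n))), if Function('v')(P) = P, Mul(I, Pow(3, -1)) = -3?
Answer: Rational(155, 2) ≈ 77.500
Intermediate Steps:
I = -9 (I = Mul(3, -3) = -9)
Function('s')(B) = Pow(Add(3, B), -1)
Function('N')(h, Q) = Add(Mul(-1, Q), Mul(5, h)) (Function('N')(h, Q) = Add(Mul(4, h), Add(h, Mul(-1, Q))) = Add(Mul(-1, Q), Mul(5, h)))
Add(88, Mul(Function('s')(I), Function('N')(11, n))) = Add(88, Mul(Pow(Add(3, -9), -1), Add(Mul(-1, -8), Mul(5, 11)))) = Add(88, Mul(Pow(-6, -1), Add(8, 55))) = Add(88, Mul(Rational(-1, 6), 63)) = Add(88, Rational(-21, 2)) = Rational(155, 2)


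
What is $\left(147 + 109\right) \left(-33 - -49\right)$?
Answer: $4096$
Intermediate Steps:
$\left(147 + 109\right) \left(-33 - -49\right) = 256 \left(-33 + 49\right) = 256 \cdot 16 = 4096$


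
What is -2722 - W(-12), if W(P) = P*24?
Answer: -2434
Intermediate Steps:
W(P) = 24*P
-2722 - W(-12) = -2722 - 24*(-12) = -2722 - 1*(-288) = -2722 + 288 = -2434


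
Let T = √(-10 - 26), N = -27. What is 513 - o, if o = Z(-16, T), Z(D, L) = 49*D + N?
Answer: 1324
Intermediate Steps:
T = 6*I (T = √(-36) = 6*I ≈ 6.0*I)
Z(D, L) = -27 + 49*D (Z(D, L) = 49*D - 27 = -27 + 49*D)
o = -811 (o = -27 + 49*(-16) = -27 - 784 = -811)
513 - o = 513 - 1*(-811) = 513 + 811 = 1324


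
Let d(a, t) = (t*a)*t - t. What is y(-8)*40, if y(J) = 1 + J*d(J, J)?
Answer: 161320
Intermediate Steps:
d(a, t) = -t + a*t² (d(a, t) = (a*t)*t - t = a*t² - t = -t + a*t²)
y(J) = 1 + J²*(-1 + J²) (y(J) = 1 + J*(J*(-1 + J*J)) = 1 + J*(J*(-1 + J²)) = 1 + J²*(-1 + J²))
y(-8)*40 = (1 + (-8)⁴ - 1*(-8)²)*40 = (1 + 4096 - 1*64)*40 = (1 + 4096 - 64)*40 = 4033*40 = 161320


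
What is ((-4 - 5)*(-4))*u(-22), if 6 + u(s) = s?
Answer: -1008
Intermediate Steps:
u(s) = -6 + s
((-4 - 5)*(-4))*u(-22) = ((-4 - 5)*(-4))*(-6 - 22) = -9*(-4)*(-28) = 36*(-28) = -1008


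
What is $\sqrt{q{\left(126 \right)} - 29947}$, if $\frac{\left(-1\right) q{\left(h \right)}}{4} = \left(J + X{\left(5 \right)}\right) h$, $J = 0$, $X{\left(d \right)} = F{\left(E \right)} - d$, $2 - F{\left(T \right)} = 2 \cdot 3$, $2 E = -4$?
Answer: $i \sqrt{25411} \approx 159.41 i$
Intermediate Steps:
$E = -2$ ($E = \frac{1}{2} \left(-4\right) = -2$)
$F{\left(T \right)} = -4$ ($F{\left(T \right)} = 2 - 2 \cdot 3 = 2 - 6 = -4$)
$X{\left(d \right)} = -4 - d$
$q{\left(h \right)} = 36 h$ ($q{\left(h \right)} = - 4 \left(0 - 9\right) h = - 4 \left(- 9 h\right) = 36 h$)
$\sqrt{q{\left(126 \right)} - 29947} = \sqrt{36 \cdot 126 - 29947} = \sqrt{4536 - 29947} = \sqrt{-25411} = i \sqrt{25411}$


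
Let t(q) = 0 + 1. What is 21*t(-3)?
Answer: 21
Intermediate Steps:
t(q) = 1
21*t(-3) = 21*1 = 21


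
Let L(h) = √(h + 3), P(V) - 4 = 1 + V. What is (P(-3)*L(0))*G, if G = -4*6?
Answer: -48*√3 ≈ -83.138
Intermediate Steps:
P(V) = 5 + V (P(V) = 4 + (1 + V) = 5 + V)
L(h) = √(3 + h)
G = -24
(P(-3)*L(0))*G = ((5 - 3)*√(3 + 0))*(-24) = (2*√3)*(-24) = -48*√3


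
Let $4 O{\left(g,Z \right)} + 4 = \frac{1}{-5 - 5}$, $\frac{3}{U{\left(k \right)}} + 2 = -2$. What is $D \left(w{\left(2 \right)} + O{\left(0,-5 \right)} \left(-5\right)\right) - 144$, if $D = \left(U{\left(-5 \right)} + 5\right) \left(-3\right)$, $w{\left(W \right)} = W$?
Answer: $- \frac{7515}{32} \approx -234.84$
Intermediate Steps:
$U{\left(k \right)} = - \frac{3}{4}$ ($U{\left(k \right)} = \frac{3}{-2 - 2} = \frac{3}{-4} = 3 \left(- \frac{1}{4}\right) = - \frac{3}{4}$)
$O{\left(g,Z \right)} = - \frac{41}{40}$ ($O{\left(g,Z \right)} = -1 + \frac{1}{4 \left(-5 - 5\right)} = -1 + \frac{1}{4 \left(-10\right)} = -1 + \frac{1}{4} \left(- \frac{1}{10}\right) = -1 - \frac{1}{40} = - \frac{41}{40}$)
$D = - \frac{51}{4}$ ($D = \left(- \frac{3}{4} + 5\right) \left(-3\right) = \frac{17}{4} \left(-3\right) = - \frac{51}{4} \approx -12.75$)
$D \left(w{\left(2 \right)} + O{\left(0,-5 \right)} \left(-5\right)\right) - 144 = - \frac{51 \left(2 - - \frac{41}{8}\right)}{4} - 144 = - \frac{51 \left(2 + \frac{41}{8}\right)}{4} - 144 = \left(- \frac{51}{4}\right) \frac{57}{8} - 144 = - \frac{2907}{32} - 144 = - \frac{7515}{32}$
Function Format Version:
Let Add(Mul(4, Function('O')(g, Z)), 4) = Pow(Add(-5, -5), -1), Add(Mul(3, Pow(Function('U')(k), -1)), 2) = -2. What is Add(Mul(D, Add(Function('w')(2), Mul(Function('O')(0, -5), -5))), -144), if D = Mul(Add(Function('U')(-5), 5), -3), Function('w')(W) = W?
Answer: Rational(-7515, 32) ≈ -234.84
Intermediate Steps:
Function('U')(k) = Rational(-3, 4) (Function('U')(k) = Mul(3, Pow(Add(-2, -2), -1)) = Mul(3, Pow(-4, -1)) = Mul(3, Rational(-1, 4)) = Rational(-3, 4))
Function('O')(g, Z) = Rational(-41, 40) (Function('O')(g, Z) = Add(-1, Mul(Rational(1, 4), Pow(Add(-5, -5), -1))) = Add(-1, Mul(Rational(1, 4), Pow(-10, -1))) = Add(-1, Mul(Rational(1, 4), Rational(-1, 10))) = Add(-1, Rational(-1, 40)) = Rational(-41, 40))
D = Rational(-51, 4) (D = Mul(Add(Rational(-3, 4), 5), -3) = Mul(Rational(17, 4), -3) = Rational(-51, 4) ≈ -12.750)
Add(Mul(D, Add(Function('w')(2), Mul(Function('O')(0, -5), -5))), -144) = Add(Mul(Rational(-51, 4), Add(2, Mul(Rational(-41, 40), -5))), -144) = Add(Mul(Rational(-51, 4), Add(2, Rational(41, 8))), -144) = Add(Mul(Rational(-51, 4), Rational(57, 8)), -144) = Add(Rational(-2907, 32), -144) = Rational(-7515, 32)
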